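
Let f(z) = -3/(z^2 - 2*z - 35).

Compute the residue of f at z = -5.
1/4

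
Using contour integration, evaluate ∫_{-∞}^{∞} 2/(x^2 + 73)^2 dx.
sqrt(73)*pi/5329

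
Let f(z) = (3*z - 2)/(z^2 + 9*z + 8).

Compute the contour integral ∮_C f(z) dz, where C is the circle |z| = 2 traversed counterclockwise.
By the residue theorem, ∮_C f(z) dz = 2πi · (sum of the residues of f at the poles inside |z| = 2).

The denominator factors as (z + 1)*(z + 8), so the singularities of f are simple poles at z = -1, z = -8.
  |-1|² = 1 < 4 = 2², so this pole is inside the contour.
  |-8|² = 64 > 4 = 2², so this pole is outside the contour.

With P(z) = 3*z - 2 and Q(z) = z^2 + 9*z + 8, each pole is simple, so Res(f, z₀) = P(z₀)/Q'(z₀) with Q'(z) = 2*z + 9.
  Res(f, -1) = P(-1)/Q'(-1) = (-5)/(7) = -5/7

∮_C f(z) dz = 2πi · (-5/7) = -10*I*pi/7

Final answer: -10*I*pi/7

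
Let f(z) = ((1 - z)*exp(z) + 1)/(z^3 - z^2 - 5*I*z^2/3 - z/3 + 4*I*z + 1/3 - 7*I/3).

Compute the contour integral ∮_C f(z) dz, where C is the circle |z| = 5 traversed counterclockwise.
By the residue theorem, ∮_C f(z) dz = 2πi · (sum of the residues of f at the poles inside |z| = 5).

The denominator factors as (z + 1 - 2*I)*(z - 1 + I/3)*(z - 1), so the singularities of f are simple poles at z = -1 + 2*I, z = 1 - I/3, z = 1.
  |-1 + 2*I|² = 5 < 25 = 5², so this pole is inside the contour.
  |1 - I/3|² = 10/9 < 25 = 5², so this pole is inside the contour.
  |1|² = 1 < 25 = 5², so this pole is inside the contour.

With P(z) = (1 - z)*exp(z) + 1 and Q(z) = z^3 - z^2 - 5*I*z^2/3 - z/3 + 4*I*z + 1/3 - 7*I/3, each pole is simple, so Res(f, z₀) = P(z₀)/Q'(z₀) with Q'(z) = 3*z^2 - 2*z - 10*I*z/3 - 1/3 + 4*I.
  Res(f, -1 + 2*I) = P(-1 + 2*I)/Q'(-1 + 2*I) = (1 + (2 - 2*I)*exp(-1 + 2*I))/(-2/3 - 26*I/3) = -3/340 + (18/85 + 21*I/85)*exp(-1 + 2*I) + 39*I/340
  Res(f, 1 - I/3) = P(1 - I/3)/Q'(1 - I/3) = (1 + I*exp(1 - I/3)/3)/(-7/9 - 2*I/3) = -63/85 + (-18/85 - 21*I/85)*exp(1 - I/3) + 54*I/85
  Res(f, 1) = P(1)/Q'(1) = (1)/(2/3 + 2*I/3) = 3/4 - 3*I/4

Sum of residues inside C: (-18/85 - 21*I/85)*exp(1 - I/3) + (18/85 + 21*I/85)*exp(-1 + 2*I)
∮_C f(z) dz = 2πi · ((-18/85 - 21*I/85)*exp(1 - I/3) + (18/85 + 21*I/85)*exp(-1 + 2*I)) = pi*(42/85 - 36*I/85)*exp(1 - I/3) + pi*(-42/85 + 36*I/85)*exp(-1 + 2*I)

Final answer: pi*(42/85 - 36*I/85)*exp(1 - I/3) + pi*(-42/85 + 36*I/85)*exp(-1 + 2*I)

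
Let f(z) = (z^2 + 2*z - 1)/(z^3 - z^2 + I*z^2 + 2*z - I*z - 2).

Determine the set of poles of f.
The singularities of f are the zeros of the denominator. Factoring,
  z^3 - z^2 + I*z^2 + 2*z - I*z - 2 = (z - 1)*(z - I)*(z + 2*I)
so the candidates are z = 1, z = I, z = -2*I.

Check the numerator P(z) = z^2 + 2*z - 1 at each one:
  P(1) = 2 ≠ 0, so z = 1 is a (simple) pole.
  P(I) = -2 + 2*I ≠ 0, so z = I is a (simple) pole.
  P(-2*I) = -5 - 4*I ≠ 0, so z = -2*I is a (simple) pole.

Poles of f: {-2*I, I, 1}

Final answer: {-2*I, I, 1}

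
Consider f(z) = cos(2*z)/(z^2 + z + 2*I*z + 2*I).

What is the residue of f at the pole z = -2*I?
(1/5 + 2*I/5)*cosh(4)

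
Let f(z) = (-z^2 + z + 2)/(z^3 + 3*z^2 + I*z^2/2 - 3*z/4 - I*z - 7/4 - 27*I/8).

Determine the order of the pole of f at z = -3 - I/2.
Factor the denominator:
  z^3 + 3*z^2 + I*z^2/2 - 3*z/4 - I*z - 7/4 - 27*I/8 = (z + 3 + I/2)*(z + 1 + I/2)*(z - 1 - I/2)

The numerator P(z) = -z^2 + z + 2 has P(-3 - I/2) = -39/4 - 7*I/2 ≠ 0, so no factor of (z + 3 + I/2) cancels.
Near z = -3 - I/2 we can therefore write f(z) = g(z)/(z + 3 + I/2) with g analytic at -3 - I/2 and g(-3 - I/2) ≠ 0 (g is the numerator divided by the remaining denominator factors).

Hence z = -3 - I/2 is a pole of order 1.

Final answer: 1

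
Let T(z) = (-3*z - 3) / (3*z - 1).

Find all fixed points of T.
{-1/3 - 2*sqrt(2)*I/3, -1/3 + 2*sqrt(2)*I/3}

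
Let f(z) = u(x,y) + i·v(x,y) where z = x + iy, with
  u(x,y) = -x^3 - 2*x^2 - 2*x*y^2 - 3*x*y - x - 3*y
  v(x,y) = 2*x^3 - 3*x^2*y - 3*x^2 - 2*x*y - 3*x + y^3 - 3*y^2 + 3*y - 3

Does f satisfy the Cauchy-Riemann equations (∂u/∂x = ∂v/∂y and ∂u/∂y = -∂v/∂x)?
∂u/∂x = -3*x^2 - 4*x - 2*y^2 - 3*y - 1
∂v/∂y = -3*x^2 - 2*x + 3*y^2 - 6*y + 3
∂u/∂y = -4*x*y - 3*x - 3
∂v/∂x = 6*x^2 - 6*x*y - 6*x - 2*y - 3
∂u/∂x ≠ ∂v/∂y and ∂u/∂y ≠ -∂v/∂x; the Cauchy-Riemann equations are not satisfied, so f is not analytic.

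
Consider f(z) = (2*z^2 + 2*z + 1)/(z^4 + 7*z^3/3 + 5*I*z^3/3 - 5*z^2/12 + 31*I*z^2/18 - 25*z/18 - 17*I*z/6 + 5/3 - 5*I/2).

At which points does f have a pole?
The singularities of f are the zeros of the denominator. Factoring,
  z^4 + 7*z^3/3 + 5*I*z^3/3 - 5*z^2/12 + 31*I*z^2/18 - 25*z/18 - 17*I*z/6 + 5/3 - 5*I/2 = (z + 3/2 + I)*(z + 1/3 + I)*(z + 3/2)*(z - 1 - I/3)
so the candidates are z = -3/2 - I, z = -1/3 - I, z = -3/2, z = 1 + I/3.

Check the numerator P(z) = 2*z^2 + 2*z + 1 at each one:
  P(-3/2 - I) = 1/2 + 4*I ≠ 0, so z = -3/2 - I is a (simple) pole.
  P(-1/3 - I) = -13/9 - 2*I/3 ≠ 0, so z = -1/3 - I is a (simple) pole.
  P(-3/2) = 5/2 ≠ 0, so z = -3/2 is a (simple) pole.
  P(1 + I/3) = 43/9 + 2*I ≠ 0, so z = 1 + I/3 is a (simple) pole.

Poles of f: {-3/2 - I, -3/2, -1/3 - I, 1 + I/3}

Final answer: {-3/2 - I, -3/2, -1/3 - I, 1 + I/3}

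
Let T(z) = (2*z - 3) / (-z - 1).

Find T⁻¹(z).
Set w = T(z) = (2*z - 3) / (-z - 1) and solve for z:
  w*(-z - 1) = 2*z - 3
  -w + z*(-w - 2) + 3 = 0
  z*(-w - 2) = w - 3
  z = (3 - w)/(w + 2)
Renaming the variable, T⁻¹(z) = (-z + 3)/(z + 2).
(Check: ad - bc = -5 ≠ 0, so T is invertible.)

Final answer: (-z + 3)/(z + 2)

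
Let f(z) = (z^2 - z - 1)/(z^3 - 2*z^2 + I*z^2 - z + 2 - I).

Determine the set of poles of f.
The singularities of f are the zeros of the denominator. Factoring,
  z^3 - 2*z^2 + I*z^2 - z + 2 - I = (z - 1)*(z - 2 + I)*(z + 1)
so the candidates are z = 1, z = 2 - I, z = -1.

Check the numerator P(z) = z^2 - z - 1 at each one:
  P(1) = -1 ≠ 0, so z = 1 is a (simple) pole.
  P(2 - I) = -3*I ≠ 0, so z = 2 - I is a (simple) pole.
  P(-1) = 1 ≠ 0, so z = -1 is a (simple) pole.

Poles of f: {-1, 1, 2 - I}

Final answer: {-1, 1, 2 - I}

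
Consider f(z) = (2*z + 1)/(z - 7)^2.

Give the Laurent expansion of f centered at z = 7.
Put w = z - (7), i.e. z = w + 7. The denominator is w^2, so it suffices to rewrite the numerator in powers of w.

P(z) = 2*z + 1
P(w + 7) = 15 + 2*w

Dividing each term by w^2:
  f = 15/w^2 + 2/w

Substituting back w = z - 7:
  f(z) = 15/(z - 7)^2 + 2/(z - 7)

The series is finite because the numerator is a polynomial; the negative powers form the principal part, and the coefficient of 1/(z - 7) gives Res(f, 7) = 2.

Final answer: 15/(z - 7)^2 + 2/(z - 7)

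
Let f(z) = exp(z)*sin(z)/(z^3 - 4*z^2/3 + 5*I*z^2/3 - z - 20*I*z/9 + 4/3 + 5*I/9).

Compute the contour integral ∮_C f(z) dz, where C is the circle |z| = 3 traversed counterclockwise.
By the residue theorem, ∮_C f(z) dz = 2πi · (sum of the residues of f at the poles inside |z| = 3).

The denominator factors as (z - 1 + 2*I/3)*(z - 1)*(z + 2/3 + I), so the singularities of f are simple poles at z = 1 - 2*I/3, z = 1, z = -2/3 - I.
  |1 - 2*I/3|² = 13/9 < 9 = 3², so this pole is inside the contour.
  |1|² = 1 < 9 = 3², so this pole is inside the contour.
  |-2/3 - I|² = 13/9 < 9 = 3², so this pole is inside the contour.

With P(z) = exp(z)*sin(z) and Q(z) = z^3 - 4*z^2/3 + 5*I*z^2/3 - z - 20*I*z/9 + 4/3 + 5*I/9, each pole is simple, so Res(f, z₀) = P(z₀)/Q'(z₀) with Q'(z) = 3*z^2 - 8*z/3 + 10*I*z/3 - 1 - 20*I/9.
  Res(f, 1 - 2*I/3) = P(1 - 2*I/3)/Q'(1 - 2*I/3) = (exp(1 - 2*I/3)*sin(1 - 2*I/3))/(2/9 - 10*I/9) = (9/52 + 45*I/52)*exp(1 - 2*I/3)*sin(1 - 2*I/3)
  Res(f, 1) = P(1)/Q'(1) = (exp(1)*sin(1))/(-2/3 + 10*I/9) = exp(1)*(-27/68 - 45*I/68)*sin(1)
  Res(f, -2/3 - I) = P(-2/3 - I)/Q'(-2/3 - I) = (-exp(-2/3 - I)*sin(2/3 + I))/(22/9 + 20*I/9) = (-99/442 + 45*I/221)*exp(-2/3 - I)*sin(2/3 + I)

Sum of residues inside C: exp(1)*(-27/68 - 45*I/68)*sin(1) + (-99/442 + 45*I/221)*exp(-2/3 - I)*sin(2/3 + I) + (9/52 + 45*I/52)*exp(1 - 2*I/3)*sin(1 - 2*I/3)
∮_C f(z) dz = 2πi · (exp(1)*(-27/68 - 45*I/68)*sin(1) + (-99/442 + 45*I/221)*exp(-2/3 - I)*sin(2/3 + I) + (9/52 + 45*I/52)*exp(1 - 2*I/3)*sin(1 - 2*I/3)) = exp(1)*pi*(45/34 - 27*I/34)*sin(1) + pi*(-90/221 - 99*I/221)*exp(-2/3 - I)*sin(2/3 + I) + pi*(-45/26 + 9*I/26)*exp(1 - 2*I/3)*sin(1 - 2*I/3)

Final answer: exp(1)*pi*(45/34 - 27*I/34)*sin(1) + pi*(-90/221 - 99*I/221)*exp(-2/3 - I)*sin(2/3 + I) + pi*(-45/26 + 9*I/26)*exp(1 - 2*I/3)*sin(1 - 2*I/3)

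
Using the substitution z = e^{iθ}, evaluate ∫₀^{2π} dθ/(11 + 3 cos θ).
Let J = ∫₀^{2π} dθ/(11 + 3 cos θ).
Put z = e^{iθ}: then cos θ = (z + 1/z)/2, dθ = dz/(iz), and z runs once counterclockwise around |z| = 1:
  J = ∮_{|z|=1} 1/(11 + 3*(z + 1/z)/2) · dz/(iz) = (2/i) ∮_{|z|=1} dz/(3*z^2 + 22*z + 3).
The roots of 3*z^2 + 22*z + 3 are z = (-11 ± sqrt(11^2 - 3^2))/3, with sqrt(112) = 4*sqrt(7); their product is 1, so only z₊ = -11/3 + 4*sqrt(7)/3 lies inside the unit circle (z₋ = -11/3 - 4*sqrt(7)/3 lies outside).
z₊ is a simple zero of q(z) = 3*z^2 + 22*z + 3, so Res(1/q, z₊) = 1/q'(z₊) with q'(z) = 6*z + 22; and q'(z₊) = 3*(z₊ - z₋) = 8*sqrt(7).
Therefore J = (2/i) · 2πi · 1/(8*sqrt(7)) = 2*pi/(4*sqrt(7)) = sqrt(7)*pi/14

Final answer: sqrt(7)*pi/14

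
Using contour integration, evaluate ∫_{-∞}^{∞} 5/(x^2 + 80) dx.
Let f(z) = 5/(z^2 + 80). The denominator has no real zeros and deg Q - deg P = 2 ≥ 2, so the integral of f over the upper semicircle |z| = R tends to 0 as R → ∞. Closing the contour in the upper half-plane,
  ∫_{-∞}^{∞} f(x) dx = 2πi · Σ Res(f, z_k)  over the poles with Im z_k > 0.

Zeros of the denominator: z^2 + 80 = 0 gives z = ±4*sqrt(5)*I.
Upper half-plane: z = 4*sqrt(5)*I (simple).

Each pole is a simple zero of Q(z) = z^2 + 80, so Res(f, z₀) = P(z₀)/Q'(z₀) with P(z) = 5, Q'(z) = 2*z:
  Res(f, 4*sqrt(5)*I) = (5)/(8*sqrt(5)*I) = -sqrt(5)*I/8

∫_{-∞}^{∞} f(x) dx = 2πi · (-sqrt(5)*I/8) = sqrt(5)*pi/4

Final answer: sqrt(5)*pi/4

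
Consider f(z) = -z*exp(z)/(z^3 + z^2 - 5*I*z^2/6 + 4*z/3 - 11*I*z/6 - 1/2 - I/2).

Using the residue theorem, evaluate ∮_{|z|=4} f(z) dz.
By the residue theorem, ∮_C f(z) dz = 2πi · (sum of the residues of f at the poles inside |z| = 4).

The denominator factors as (z - 3*I/2)*(z - I/3)*(z + 1 + I), so the singularities of f are simple poles at z = 3*I/2, z = I/3, z = -1 - I.
  |3*I/2|² = 9/4 < 16 = 4², so this pole is inside the contour.
  |I/3|² = 1/9 < 16 = 4², so this pole is inside the contour.
  |-1 - I|² = 2 < 16 = 4², so this pole is inside the contour.

With P(z) = -z*exp(z) and Q(z) = z^3 + z^2 - 5*I*z^2/6 + 4*z/3 - 11*I*z/6 - 1/2 - I/2, each pole is simple, so Res(f, z₀) = P(z₀)/Q'(z₀) with Q'(z) = 3*z^2 + 2*z - 5*I*z/3 + 4/3 - 11*I/6.
  Res(f, 3*I/2) = P(3*I/2)/Q'(3*I/2) = (-3*I*exp(3*I/2)/2)/(-35/12 + 7*I/6) = (-36/203 + 90*I/203)*exp(3*I/2)
  Res(f, I/3) = P(I/3)/Q'(I/3) = (-I*exp(I/3)/3)/(14/9 - 7*I/6) = (18/175 - 24*I/175)*exp(I/3)
  Res(f, -1 - I) = P(-1 - I)/Q'(-1 - I) = ((1 + I)*exp(-1 - I))/(-7/3 + 23*I/6) = (54/725 - 222*I/725)*exp(-1 - I)

Sum of residues inside C: (-36/203 + 90*I/203)*exp(3*I/2) + (18/175 - 24*I/175)*exp(I/3) + (54/725 - 222*I/725)*exp(-1 - I)
∮_C f(z) dz = 2πi · ((-36/203 + 90*I/203)*exp(3*I/2) + (18/175 - 24*I/175)*exp(I/3) + (54/725 - 222*I/725)*exp(-1 - I)) = pi*(-180/203 - 72*I/203)*exp(3*I/2) + pi*(444/725 + 108*I/725)*exp(-1 - I) + pi*(48/175 + 36*I/175)*exp(I/3)

Final answer: pi*(-180/203 - 72*I/203)*exp(3*I/2) + pi*(444/725 + 108*I/725)*exp(-1 - I) + pi*(48/175 + 36*I/175)*exp(I/3)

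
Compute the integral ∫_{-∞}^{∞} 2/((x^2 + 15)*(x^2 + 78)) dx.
Let f(z) = 2/((z^2 + 15)*(z^2 + 78)). The denominator has no real zeros and deg Q - deg P = 4 ≥ 2, so the integral of f over the upper semicircle |z| = R tends to 0 as R → ∞. Closing the contour in the upper half-plane,
  ∫_{-∞}^{∞} f(x) dx = 2πi · Σ Res(f, z_k)  over the poles with Im z_k > 0.

Zeros of the denominator: z^2 + 78 = 0 gives z = ±sqrt(78)*I; z^2 + 15 = 0 gives z = ±sqrt(15)*I.
Upper half-plane: z = sqrt(15)*I, z = sqrt(78)*I (simple).

Each pole is a simple zero of Q(z) = z^4 + 93*z^2 + 1170, so Res(f, z₀) = P(z₀)/Q'(z₀) with P(z) = 2, Q'(z) = 4*z^3 + 186*z:
  Res(f, sqrt(15)*I) = (2)/(126*sqrt(15)*I) = -sqrt(15)*I/945
  Res(f, sqrt(78)*I) = (2)/(-126*sqrt(78)*I) = sqrt(78)*I/4914

Sum of residues: I*(-sqrt(15)/945 + sqrt(78)/4914)
∫_{-∞}^{∞} f(x) dx = 2πi · (I*(-sqrt(15)/945 + sqrt(78)/4914)) = pi*(-5*sqrt(78) + 26*sqrt(15))/12285

Final answer: pi*(-5*sqrt(78) + 26*sqrt(15))/12285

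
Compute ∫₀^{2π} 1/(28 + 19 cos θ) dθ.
Let J = ∫₀^{2π} dθ/(28 + 19 cos θ).
Put z = e^{iθ}: then cos θ = (z + 1/z)/2, dθ = dz/(iz), and z runs once counterclockwise around |z| = 1:
  J = ∮_{|z|=1} 1/(28 + 19*(z + 1/z)/2) · dz/(iz) = (2/i) ∮_{|z|=1} dz/(19*z^2 + 56*z + 19).
The roots of 19*z^2 + 56*z + 19 are z = (-28 ± sqrt(28^2 - 19^2))/19, with sqrt(423) = 3*sqrt(47); their product is 1, so only z₊ = -28/19 + 3*sqrt(47)/19 lies inside the unit circle (z₋ = -28/19 - 3*sqrt(47)/19 lies outside).
z₊ is a simple zero of q(z) = 19*z^2 + 56*z + 19, so Res(1/q, z₊) = 1/q'(z₊) with q'(z) = 38*z + 56; and q'(z₊) = 19*(z₊ - z₋) = 6*sqrt(47).
Therefore J = (2/i) · 2πi · 1/(6*sqrt(47)) = 2*pi/(3*sqrt(47)) = 2*sqrt(47)*pi/141

Final answer: 2*sqrt(47)*pi/141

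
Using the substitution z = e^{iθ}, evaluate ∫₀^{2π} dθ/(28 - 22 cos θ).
sqrt(3)*pi/15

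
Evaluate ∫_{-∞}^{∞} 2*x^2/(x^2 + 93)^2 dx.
Let f(z) = 2*z^2/(z^2 + 93)^2. The denominator has no real zeros and deg Q - deg P = 2 ≥ 2, so the integral of f over the upper semicircle |z| = R tends to 0 as R → ∞. Closing the contour in the upper half-plane,
  ∫_{-∞}^{∞} f(x) dx = 2πi · Σ Res(f, z_k)  over the poles with Im z_k > 0.

Zeros of the denominator: z^2 + 93 = 0 gives z = ±sqrt(93)*I.
Upper half-plane: z = sqrt(93)*I (a pole of order 2).

Write f(z) = g(z)/(z - sqrt(93)*I)^2 with g(z) = 2*z^2/(z + sqrt(93)*I)^2. For a double pole, Res(f, z₀) = g'(z₀):
  g'(z) = 4*sqrt(93)*I*z/(z + sqrt(93)*I)^3
  Res(f, sqrt(93)*I) = g'(sqrt(93)*I) = -sqrt(93)*I/186

∫_{-∞}^{∞} f(x) dx = 2πi · (-sqrt(93)*I/186) = sqrt(93)*pi/93

Final answer: sqrt(93)*pi/93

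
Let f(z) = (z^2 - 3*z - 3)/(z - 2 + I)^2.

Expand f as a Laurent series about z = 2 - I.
(-6 - I)/(z - 2 + I)^2 + (1 - 2*I)/(z - 2 + I) + 1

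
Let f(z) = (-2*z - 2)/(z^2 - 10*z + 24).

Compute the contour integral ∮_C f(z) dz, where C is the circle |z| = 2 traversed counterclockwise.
By the residue theorem, ∮_C f(z) dz = 2πi · (sum of the residues of f at the poles inside |z| = 2).

The denominator factors as (z - 4)*(z - 6), so the singularities of f are simple poles at z = 4, z = 6.
  |4|² = 16 > 4 = 2², so this pole is outside the contour.
  |6|² = 36 > 4 = 2², so this pole is outside the contour.

No pole lies inside the contour, so f is analytic on and inside C and the integral is 0 (Cauchy's theorem).

Final answer: 0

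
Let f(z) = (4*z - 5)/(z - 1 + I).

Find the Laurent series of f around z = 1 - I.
(-1 - 4*I)/(z - 1 + I) + 4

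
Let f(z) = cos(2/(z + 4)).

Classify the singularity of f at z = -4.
Let u = z + 4. Then
  cos(2/u) = Σ_{k≥0} (-1)^k (2)^(2k)/((2k)!·u^(2k)) = 1 - 2/u^2 + 2/(3*u^4) + ...
which has infinitely many negative powers of u, so cos(2/(z + 4)) has an essential singularity at z = -4.
So the singularity is essential.

Final answer: essential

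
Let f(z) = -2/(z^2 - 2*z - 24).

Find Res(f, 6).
Write f(z) = P(z)/Q(z) with P(z) = -2 and Q(z) = z^2 - 2*z - 24.
The denominator factors as Q(z) = (z + 4)*(z - 6), so z = 6 is a simple zero of Q and P is analytic there; z = 6 is therefore a simple pole and
  Res(f, z₀) = P(z₀)/Q'(z₀).

Q'(z) = 2*z - 2, so Q'(6) = 10.
P(6) = -2.

Res(f, 6) = (-2)/(10) = -1/5

Final answer: -1/5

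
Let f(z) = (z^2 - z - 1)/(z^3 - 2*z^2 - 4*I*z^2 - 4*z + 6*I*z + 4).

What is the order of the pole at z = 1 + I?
Factor the denominator:
  z^3 - 2*z^2 - 4*I*z^2 - 4*z + 6*I*z + 4 = (z - 1 - I)^2*(z - 2*I)

The numerator P(z) = z^2 - z - 1 has P(1 + I) = -2 + I ≠ 0, so no factor of (z - 1 - I) cancels.
Near z = 1 + I we can therefore write f(z) = g(z)/(z - 1 - I)^2 with g analytic at 1 + I and g(1 + I) ≠ 0 (g is the numerator divided by the remaining denominator factors).

Hence z = 1 + I is a pole of order 2.

Final answer: 2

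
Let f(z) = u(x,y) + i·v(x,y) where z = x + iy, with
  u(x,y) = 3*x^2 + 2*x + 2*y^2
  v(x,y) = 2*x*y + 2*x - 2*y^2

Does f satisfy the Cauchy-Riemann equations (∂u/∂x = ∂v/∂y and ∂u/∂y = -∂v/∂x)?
∂u/∂x = 6*x + 2
∂v/∂y = 2*x - 4*y
∂u/∂y = 4*y
∂v/∂x = 2*y + 2
∂u/∂x ≠ ∂v/∂y and ∂u/∂y ≠ -∂v/∂x; the Cauchy-Riemann equations are not satisfied, so f is not analytic.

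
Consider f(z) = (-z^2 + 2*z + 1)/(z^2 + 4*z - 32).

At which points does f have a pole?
The singularities of f are the zeros of the denominator. Factoring,
  z^2 + 4*z - 32 = (z - 4)*(z + 8)
so the candidates are z = 4, z = -8.

Check the numerator P(z) = -z^2 + 2*z + 1 at each one:
  P(4) = -7 ≠ 0, so z = 4 is a (simple) pole.
  P(-8) = -79 ≠ 0, so z = -8 is a (simple) pole.

Poles of f: {-8, 4}

Final answer: {-8, 4}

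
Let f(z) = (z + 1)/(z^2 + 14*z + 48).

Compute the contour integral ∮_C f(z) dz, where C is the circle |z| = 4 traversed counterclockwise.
By the residue theorem, ∮_C f(z) dz = 2πi · (sum of the residues of f at the poles inside |z| = 4).

The denominator factors as (z + 8)*(z + 6), so the singularities of f are simple poles at z = -8, z = -6.
  |-8|² = 64 > 16 = 4², so this pole is outside the contour.
  |-6|² = 36 > 16 = 4², so this pole is outside the contour.

No pole lies inside the contour, so f is analytic on and inside C and the integral is 0 (Cauchy's theorem).

Final answer: 0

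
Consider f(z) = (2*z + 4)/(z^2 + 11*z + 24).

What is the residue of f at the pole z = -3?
Write f(z) = P(z)/Q(z) with P(z) = 2*z + 4 and Q(z) = z^2 + 11*z + 24.
The denominator factors as Q(z) = (z + 8)*(z + 3), so z = -3 is a simple zero of Q and P is analytic there; z = -3 is therefore a simple pole and
  Res(f, z₀) = P(z₀)/Q'(z₀).

Q'(z) = 2*z + 11, so Q'(-3) = 5.
P(-3) = -2.

Res(f, -3) = (-2)/(5) = -2/5

Final answer: -2/5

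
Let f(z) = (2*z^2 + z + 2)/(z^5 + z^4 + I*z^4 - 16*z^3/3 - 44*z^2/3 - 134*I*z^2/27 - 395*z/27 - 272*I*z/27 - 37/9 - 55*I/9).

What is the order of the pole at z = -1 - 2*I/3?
3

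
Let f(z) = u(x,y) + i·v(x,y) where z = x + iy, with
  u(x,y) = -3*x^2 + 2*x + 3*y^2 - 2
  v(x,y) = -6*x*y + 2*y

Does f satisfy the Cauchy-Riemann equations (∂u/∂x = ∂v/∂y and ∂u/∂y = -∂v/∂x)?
∂u/∂x = 2 - 6*x
∂v/∂y = 2 - 6*x
∂u/∂y = 6*y
∂v/∂x = -6*y
∂u/∂x = ∂v/∂y and ∂u/∂y = -∂v/∂x hold identically; f is analytic.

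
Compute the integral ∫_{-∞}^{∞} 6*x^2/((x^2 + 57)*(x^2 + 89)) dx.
3*pi*(-sqrt(57) + sqrt(89))/16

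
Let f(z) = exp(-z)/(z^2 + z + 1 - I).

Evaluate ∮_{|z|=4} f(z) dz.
pi*(-4/5 - 2*I/5)*exp(1 + I) + pi*(4/5 + 2*I/5)*exp(-I)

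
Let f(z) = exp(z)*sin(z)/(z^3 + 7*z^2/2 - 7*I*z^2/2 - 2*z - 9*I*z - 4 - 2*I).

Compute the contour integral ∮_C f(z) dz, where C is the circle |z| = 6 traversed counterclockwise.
By the residue theorem, ∮_C f(z) dz = 2πi · (sum of the residues of f at the poles inside |z| = 6).

The denominator factors as (z - 2*I)*(z + 1/2 - I/2)*(z + 3 - I), so the singularities of f are simple poles at z = 2*I, z = -1/2 + I/2, z = -3 + I.
  |2*I|² = 4 < 36 = 6², so this pole is inside the contour.
  |-1/2 + I/2|² = 1/2 < 36 = 6², so this pole is inside the contour.
  |-3 + I|² = 10 < 36 = 6², so this pole is inside the contour.

With P(z) = exp(z)*sin(z) and Q(z) = z^3 + 7*z^2/2 - 7*I*z^2/2 - 2*z - 9*I*z - 4 - 2*I, each pole is simple, so Res(f, z₀) = P(z₀)/Q'(z₀) with Q'(z) = 3*z^2 + 7*z - 7*I*z - 2 - 9*I.
  Res(f, 2*I) = P(2*I)/Q'(2*I) = (I*exp(2*I)*sinh(2))/(5*I) = exp(2*I)*sinh(2)/5
  Res(f, -1/2 + I/2) = P(-1/2 + I/2)/Q'(-1/2 + I/2) = (-exp(-1/2 + I/2)*sin(1/2 - I/2))/(-2 - 7*I/2) = (8/65 - 14*I/65)*exp(-1/2 + I/2)*sin(1/2 - I/2)
  Res(f, -3 + I) = P(-3 + I)/Q'(-3 + I) = (-exp(-3 + I)*sin(3 - I))/(8 + I) = (-8/65 + I/65)*exp(-3 + I)*sin(3 - I)

Sum of residues inside C: (8/65 - 14*I/65)*exp(-1/2 + I/2)*sin(1/2 - I/2) + (-8/65 + I/65)*exp(-3 + I)*sin(3 - I) + exp(2*I)*sinh(2)/5
∮_C f(z) dz = 2πi · ((8/65 - 14*I/65)*exp(-1/2 + I/2)*sin(1/2 - I/2) + (-8/65 + I/65)*exp(-3 + I)*sin(3 - I) + exp(2*I)*sinh(2)/5) = 2*I*pi*exp(2*I)*sinh(2)/5 + pi*(-2/65 - 16*I/65)*exp(-3 + I)*sin(3 - I) + pi*(28/65 + 16*I/65)*exp(-1/2 + I/2)*sin(1/2 - I/2)

Final answer: 2*I*pi*exp(2*I)*sinh(2)/5 + pi*(-2/65 - 16*I/65)*exp(-3 + I)*sin(3 - I) + pi*(28/65 + 16*I/65)*exp(-1/2 + I/2)*sin(1/2 - I/2)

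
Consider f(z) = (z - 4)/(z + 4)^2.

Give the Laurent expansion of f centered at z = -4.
Put w = z - (-4), i.e. z = w - 4. The denominator is w^2, so it suffices to rewrite the numerator in powers of w.

P(z) = z - 4
P(w - 4) = -8 + w

Dividing each term by w^2:
  f = -8/w^2 + 1/w

Substituting back w = z + 4:
  f(z) = -8/(z + 4)^2 + 1/(z + 4)

The series is finite because the numerator is a polynomial; the negative powers form the principal part, and the coefficient of 1/(z + 4) gives Res(f, -4) = 1.

Final answer: -8/(z + 4)^2 + 1/(z + 4)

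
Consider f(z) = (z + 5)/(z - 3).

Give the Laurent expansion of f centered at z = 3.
8/(z - 3) + 1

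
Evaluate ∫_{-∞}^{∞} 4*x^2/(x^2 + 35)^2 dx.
Let f(z) = 4*z^2/(z^2 + 35)^2. The denominator has no real zeros and deg Q - deg P = 2 ≥ 2, so the integral of f over the upper semicircle |z| = R tends to 0 as R → ∞. Closing the contour in the upper half-plane,
  ∫_{-∞}^{∞} f(x) dx = 2πi · Σ Res(f, z_k)  over the poles with Im z_k > 0.

Zeros of the denominator: z^2 + 35 = 0 gives z = ±sqrt(35)*I.
Upper half-plane: z = sqrt(35)*I (a pole of order 2).

Write f(z) = g(z)/(z - sqrt(35)*I)^2 with g(z) = 4*z^2/(z + sqrt(35)*I)^2. For a double pole, Res(f, z₀) = g'(z₀):
  g'(z) = 8*sqrt(35)*I*z/(z + sqrt(35)*I)^3
  Res(f, sqrt(35)*I) = g'(sqrt(35)*I) = -sqrt(35)*I/35

∫_{-∞}^{∞} f(x) dx = 2πi · (-sqrt(35)*I/35) = 2*sqrt(35)*pi/35

Final answer: 2*sqrt(35)*pi/35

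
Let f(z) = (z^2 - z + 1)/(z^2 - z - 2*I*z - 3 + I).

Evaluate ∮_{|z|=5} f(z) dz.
-4*pi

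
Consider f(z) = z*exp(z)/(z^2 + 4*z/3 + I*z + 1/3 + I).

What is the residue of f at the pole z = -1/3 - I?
Write f(z) = P(z)/Q(z) with P(z) = z*exp(z) and Q(z) = z^2 + 4*z/3 + I*z + 1/3 + I.
The denominator factors as Q(z) = (z + 1/3 + I)*(z + 1), so z = -1/3 - I is a simple zero of Q and P is analytic there; z = -1/3 - I is therefore a simple pole and
  Res(f, z₀) = P(z₀)/Q'(z₀).

Q'(z) = 2*z + 4/3 + I, so Q'(-1/3 - I) = 2/3 - I.
P(-1/3 - I) = (-1/3 - I)*exp(-1/3 - I).

Res(f, -1/3 - I) = ((-1/3 - I)*exp(-1/3 - I))/(2/3 - I) = (7/13 - 9*I/13)*exp(-1/3 - I)

Final answer: (7/13 - 9*I/13)*exp(-1/3 - I)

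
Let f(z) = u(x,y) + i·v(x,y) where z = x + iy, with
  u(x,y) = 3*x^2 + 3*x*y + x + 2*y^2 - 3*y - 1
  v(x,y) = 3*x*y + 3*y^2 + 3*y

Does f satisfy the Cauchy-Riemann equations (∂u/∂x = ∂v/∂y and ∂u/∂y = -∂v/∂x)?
∂u/∂x = 6*x + 3*y + 1
∂v/∂y = 3*x + 6*y + 3
∂u/∂y = 3*x + 4*y - 3
∂v/∂x = 3*y
∂u/∂x ≠ ∂v/∂y and ∂u/∂y ≠ -∂v/∂x; the Cauchy-Riemann equations are not satisfied, so f is not analytic.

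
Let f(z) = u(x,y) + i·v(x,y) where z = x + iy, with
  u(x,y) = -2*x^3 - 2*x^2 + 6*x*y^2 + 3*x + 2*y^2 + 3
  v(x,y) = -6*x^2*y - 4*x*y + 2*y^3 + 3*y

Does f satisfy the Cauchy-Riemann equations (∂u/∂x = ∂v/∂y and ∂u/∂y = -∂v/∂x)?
∂u/∂x = -6*x^2 - 4*x + 6*y^2 + 3
∂v/∂y = -6*x^2 - 4*x + 6*y^2 + 3
∂u/∂y = 12*x*y + 4*y
∂v/∂x = -12*x*y - 4*y
∂u/∂x = ∂v/∂y and ∂u/∂y = -∂v/∂x hold identically; f is analytic.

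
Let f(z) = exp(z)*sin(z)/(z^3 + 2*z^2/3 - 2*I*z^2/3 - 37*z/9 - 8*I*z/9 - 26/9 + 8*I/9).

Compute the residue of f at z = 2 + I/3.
(27/290 - 9*I/1160)*exp(2 + I/3)*sin(2 + I/3)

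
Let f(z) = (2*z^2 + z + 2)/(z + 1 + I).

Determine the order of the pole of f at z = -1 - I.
Factor the denominator:
  z + 1 + I = (z + 1 + I)

The numerator P(z) = 2*z^2 + z + 2 has P(-1 - I) = 1 + 3*I ≠ 0, so no factor of (z + 1 + I) cancels.
Near z = -1 - I we can therefore write f(z) = g(z)/(z + 1 + I) with g analytic at -1 - I and g(-1 - I) ≠ 0 (g is just the numerator).

Hence z = -1 - I is a pole of order 1.

Final answer: 1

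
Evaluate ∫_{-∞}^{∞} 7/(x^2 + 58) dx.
7*sqrt(58)*pi/58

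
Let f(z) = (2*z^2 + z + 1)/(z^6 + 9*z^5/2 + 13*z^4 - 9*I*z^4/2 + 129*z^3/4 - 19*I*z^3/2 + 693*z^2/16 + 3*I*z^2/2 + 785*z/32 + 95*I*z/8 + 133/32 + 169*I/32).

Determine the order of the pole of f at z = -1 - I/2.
4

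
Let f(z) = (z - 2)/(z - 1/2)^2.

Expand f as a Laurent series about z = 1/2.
Put w = z - (1/2), i.e. z = w + 1/2. The denominator is w^2, so it suffices to rewrite the numerator in powers of w.

P(z) = z - 2
P(w + 1/2) = -3/2 + w

Dividing each term by w^2:
  f = -3/(2*w^2) + 1/w

Substituting back w = z - 1/2:
  f(z) = -3/(2*(z - 1/2)^2) + 1/(z - 1/2)

The series is finite because the numerator is a polynomial; the negative powers form the principal part, and the coefficient of 1/(z - 1/2) gives Res(f, 1/2) = 1.

Final answer: -3/(2*(z - 1/2)^2) + 1/(z - 1/2)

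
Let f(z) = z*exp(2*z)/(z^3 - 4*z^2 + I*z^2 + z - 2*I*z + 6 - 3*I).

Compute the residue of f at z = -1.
Write f(z) = P(z)/Q(z) with P(z) = z*exp(2*z) and Q(z) = z^3 - 4*z^2 + I*z^2 + z - 2*I*z + 6 - 3*I.
The denominator factors as Q(z) = (z - 2 + I)*(z - 3)*(z + 1), so z = -1 is a simple zero of Q and P is analytic there; z = -1 is therefore a simple pole and
  Res(f, z₀) = P(z₀)/Q'(z₀).

Q'(z) = 3*z^2 - 8*z + 2*I*z + 1 - 2*I, so Q'(-1) = 12 - 4*I.
P(-1) = -exp(-2).

Res(f, -1) = (-exp(-2))/(12 - 4*I) = (-3/40 - I/40)*exp(-2)

Final answer: (-3/40 - I/40)*exp(-2)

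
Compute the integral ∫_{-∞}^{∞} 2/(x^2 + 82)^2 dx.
Let f(z) = 2/(z^2 + 82)^2. The denominator has no real zeros and deg Q - deg P = 4 ≥ 2, so the integral of f over the upper semicircle |z| = R tends to 0 as R → ∞. Closing the contour in the upper half-plane,
  ∫_{-∞}^{∞} f(x) dx = 2πi · Σ Res(f, z_k)  over the poles with Im z_k > 0.

Zeros of the denominator: z^2 + 82 = 0 gives z = ±sqrt(82)*I.
Upper half-plane: z = sqrt(82)*I (a pole of order 2).

Write f(z) = g(z)/(z - sqrt(82)*I)^2 with g(z) = 2/(z + sqrt(82)*I)^2. For a double pole, Res(f, z₀) = g'(z₀):
  g'(z) = -4/(z + sqrt(82)*I)^3
  Res(f, sqrt(82)*I) = g'(sqrt(82)*I) = -sqrt(82)*I/13448

∫_{-∞}^{∞} f(x) dx = 2πi · (-sqrt(82)*I/13448) = sqrt(82)*pi/6724

Final answer: sqrt(82)*pi/6724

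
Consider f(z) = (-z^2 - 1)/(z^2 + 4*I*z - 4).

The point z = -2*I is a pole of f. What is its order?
Factor the denominator:
  z^2 + 4*I*z - 4 = (z + 2*I)^2

The numerator P(z) = -z^2 - 1 has P(-2*I) = 3 ≠ 0, so no factor of (z + 2*I) cancels.
Near z = -2*I we can therefore write f(z) = g(z)/(z + 2*I)^2 with g analytic at -2*I and g(-2*I) ≠ 0 (g is just the numerator).

Hence z = -2*I is a pole of order 2.

Final answer: 2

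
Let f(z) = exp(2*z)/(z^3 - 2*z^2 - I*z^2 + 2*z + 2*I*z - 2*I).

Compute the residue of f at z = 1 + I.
Write f(z) = P(z)/Q(z) with P(z) = exp(2*z) and Q(z) = z^3 - 2*z^2 - I*z^2 + 2*z + 2*I*z - 2*I.
The denominator factors as Q(z) = (z - 1 + I)*(z - I)*(z - 1 - I), so z = 1 + I is a simple zero of Q and P is analytic there; z = 1 + I is therefore a simple pole and
  Res(f, z₀) = P(z₀)/Q'(z₀).

Q'(z) = 3*z^2 - 4*z - 2*I*z + 2 + 2*I, so Q'(1 + I) = 2*I.
P(1 + I) = exp(2 + 2*I).

Res(f, 1 + I) = (exp(2 + 2*I))/(2*I) = -I*exp(2 + 2*I)/2

Final answer: -I*exp(2 + 2*I)/2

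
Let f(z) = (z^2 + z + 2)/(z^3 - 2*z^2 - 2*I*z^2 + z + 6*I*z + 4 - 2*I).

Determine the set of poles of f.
{I, 2*I, 2 - I}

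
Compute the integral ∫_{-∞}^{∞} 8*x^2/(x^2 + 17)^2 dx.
Let f(z) = 8*z^2/(z^2 + 17)^2. The denominator has no real zeros and deg Q - deg P = 2 ≥ 2, so the integral of f over the upper semicircle |z| = R tends to 0 as R → ∞. Closing the contour in the upper half-plane,
  ∫_{-∞}^{∞} f(x) dx = 2πi · Σ Res(f, z_k)  over the poles with Im z_k > 0.

Zeros of the denominator: z^2 + 17 = 0 gives z = ±sqrt(17)*I.
Upper half-plane: z = sqrt(17)*I (a pole of order 2).

Write f(z) = g(z)/(z - sqrt(17)*I)^2 with g(z) = 8*z^2/(z + sqrt(17)*I)^2. For a double pole, Res(f, z₀) = g'(z₀):
  g'(z) = 16*sqrt(17)*I*z/(z + sqrt(17)*I)^3
  Res(f, sqrt(17)*I) = g'(sqrt(17)*I) = -2*sqrt(17)*I/17

∫_{-∞}^{∞} f(x) dx = 2πi · (-2*sqrt(17)*I/17) = 4*sqrt(17)*pi/17

Final answer: 4*sqrt(17)*pi/17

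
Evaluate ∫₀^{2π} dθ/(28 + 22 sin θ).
sqrt(3)*pi/15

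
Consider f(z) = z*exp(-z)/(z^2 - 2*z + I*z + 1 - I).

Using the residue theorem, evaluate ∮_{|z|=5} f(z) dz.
By the residue theorem, ∮_C f(z) dz = 2πi · (sum of the residues of f at the poles inside |z| = 5).

The denominator factors as (z - 1 + I)*(z - 1), so the singularities of f are simple poles at z = 1 - I, z = 1.
  |1 - I|² = 2 < 25 = 5², so this pole is inside the contour.
  |1|² = 1 < 25 = 5², so this pole is inside the contour.

With P(z) = z*exp(-z) and Q(z) = z^2 - 2*z + I*z + 1 - I, each pole is simple, so Res(f, z₀) = P(z₀)/Q'(z₀) with Q'(z) = 2*z - 2 + I.
  Res(f, 1 - I) = P(1 - I)/Q'(1 - I) = ((1 - I)*exp(-1 + I))/(-I) = (1 + I)*exp(-1 + I)
  Res(f, 1) = P(1)/Q'(1) = (exp(-1))/(I) = -I*exp(-1)

Sum of residues inside C: -I*exp(-1) + (1 + I)*exp(-1 + I)
∮_C f(z) dz = 2πi · (-I*exp(-1) + (1 + I)*exp(-1 + I)) = 2*pi*exp(-1) + pi*(-2 + 2*I)*exp(-1 + I)

Final answer: 2*pi*exp(-1) + pi*(-2 + 2*I)*exp(-1 + I)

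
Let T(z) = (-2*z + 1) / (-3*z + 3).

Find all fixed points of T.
T(z) = z means -2*z + 1 = z*(-3*z + 3), i.e.
  -3*z^2 + 5*z - 1 = 0.
Discriminant: (5)^2 - 4*(-3)*(-1) = 13, so the roots are real.
  z = (-5 ± sqrt(13))/(2*(-3))
Fixed points: {5/6 - sqrt(13)/6, sqrt(13)/6 + 5/6}

Final answer: {5/6 - sqrt(13)/6, sqrt(13)/6 + 5/6}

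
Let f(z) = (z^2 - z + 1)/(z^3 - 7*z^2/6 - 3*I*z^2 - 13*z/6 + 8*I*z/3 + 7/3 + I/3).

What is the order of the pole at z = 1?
Factor the denominator:
  z^3 - 7*z^2/6 - 3*I*z^2 - 13*z/6 + 8*I*z/3 + 7/3 + I/3 = (z - 1)*(z + 1/2 - I)*(z - 2/3 - 2*I)

The numerator P(z) = z^2 - z + 1 has P(1) = 1 ≠ 0, so no factor of (z - 1) cancels.
Near z = 1 we can therefore write f(z) = g(z)/(z - 1) with g analytic at 1 and g(1) ≠ 0 (g is the numerator divided by the remaining denominator factors).

Hence z = 1 is a pole of order 1.

Final answer: 1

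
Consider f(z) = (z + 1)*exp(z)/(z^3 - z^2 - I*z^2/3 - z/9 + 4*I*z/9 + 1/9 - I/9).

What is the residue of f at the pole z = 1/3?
Write f(z) = P(z)/Q(z) with P(z) = (z + 1)*exp(z) and Q(z) = z^3 - z^2 - I*z^2/3 - z/9 + 4*I*z/9 + 1/9 - I/9.
The denominator factors as Q(z) = (z - 1)*(z - 1/3)*(z + 1/3 - I/3), so z = 1/3 is a simple zero of Q and P is analytic there; z = 1/3 is therefore a simple pole and
  Res(f, z₀) = P(z₀)/Q'(z₀).

Q'(z) = 3*z^2 - 2*z - 2*I*z/3 - 1/9 + 4*I/9, so Q'(1/3) = -4/9 + 2*I/9.
P(1/3) = 4*exp(1/3)/3.

Res(f, 1/3) = (4*exp(1/3)/3)/(-4/9 + 2*I/9) = (-12/5 - 6*I/5)*exp(1/3)

Final answer: (-12/5 - 6*I/5)*exp(1/3)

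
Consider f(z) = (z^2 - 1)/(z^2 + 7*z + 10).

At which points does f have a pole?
{-5, -2}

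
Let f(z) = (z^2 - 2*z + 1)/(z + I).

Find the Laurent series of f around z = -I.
Put w = z - (-I), i.e. z = w - I. The denominator is w, so it suffices to rewrite the numerator in powers of w.

P(z) = z^2 - 2*z + 1
P(w - I) = 2*I + (-2 - 2*I)*w + w^2

Dividing each term by w:
  f = 2*I/w - 2 - 2*I + w

Substituting back w = z + I:
  f(z) = 2*I/(z + I) - 2 - 2*I + (z + I)

The series is finite because the numerator is a polynomial; the negative powers form the principal part, and the coefficient of 1/(z + I) gives Res(f, -I) = 2*I.

Final answer: 2*I/(z + I) - 2 - 2*I + (z + I)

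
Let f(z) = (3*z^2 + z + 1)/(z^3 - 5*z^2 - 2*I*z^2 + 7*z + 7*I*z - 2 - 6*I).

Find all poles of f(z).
The singularities of f are the zeros of the denominator. Factoring,
  z^3 - 5*z^2 - 2*I*z^2 + 7*z + 7*I*z - 2 - 6*I = (z - 1 - I)*(z - 2 - I)*(z - 2)
so the candidates are z = 1 + I, z = 2 + I, z = 2.

Check the numerator P(z) = 3*z^2 + z + 1 at each one:
  P(1 + I) = 2 + 7*I ≠ 0, so z = 1 + I is a (simple) pole.
  P(2 + I) = 12 + 13*I ≠ 0, so z = 2 + I is a (simple) pole.
  P(2) = 15 ≠ 0, so z = 2 is a (simple) pole.

Poles of f: {1 + I, 2, 2 + I}

Final answer: {1 + I, 2, 2 + I}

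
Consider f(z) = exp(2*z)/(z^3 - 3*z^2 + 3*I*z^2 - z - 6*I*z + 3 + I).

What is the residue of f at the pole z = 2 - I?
exp(4 - 2*I)/2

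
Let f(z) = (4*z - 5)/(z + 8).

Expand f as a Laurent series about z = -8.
Put w = z - (-8), i.e. z = w - 8. The denominator is w, so it suffices to rewrite the numerator in powers of w.

P(z) = 4*z - 5
P(w - 8) = -37 + 4*w

Dividing each term by w:
  f = -37/w + 4

Substituting back w = z + 8:
  f(z) = -37/(z + 8) + 4

The series is finite because the numerator is a polynomial; the negative powers form the principal part, and the coefficient of 1/(z + 8) gives Res(f, -8) = -37.

Final answer: -37/(z + 8) + 4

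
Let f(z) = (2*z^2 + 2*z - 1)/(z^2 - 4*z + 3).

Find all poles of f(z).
The singularities of f are the zeros of the denominator. Factoring,
  z^2 - 4*z + 3 = (z - 1)*(z - 3)
so the candidates are z = 1, z = 3.

Check the numerator P(z) = 2*z^2 + 2*z - 1 at each one:
  P(1) = 3 ≠ 0, so z = 1 is a (simple) pole.
  P(3) = 23 ≠ 0, so z = 3 is a (simple) pole.

Poles of f: {1, 3}

Final answer: {1, 3}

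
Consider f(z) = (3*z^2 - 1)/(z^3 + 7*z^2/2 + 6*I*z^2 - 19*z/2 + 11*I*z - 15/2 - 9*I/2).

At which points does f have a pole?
{-3 - 3*I, -1/2 - 2*I, -I}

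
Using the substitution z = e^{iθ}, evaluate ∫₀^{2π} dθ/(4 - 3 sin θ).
2*sqrt(7)*pi/7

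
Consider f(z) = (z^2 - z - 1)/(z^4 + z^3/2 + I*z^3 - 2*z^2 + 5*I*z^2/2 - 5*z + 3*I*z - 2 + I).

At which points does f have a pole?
{-1 - I, -1 + I, -1/2, 2 - I}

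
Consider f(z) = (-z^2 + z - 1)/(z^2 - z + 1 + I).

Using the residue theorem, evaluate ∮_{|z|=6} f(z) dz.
By the residue theorem, ∮_C f(z) dz = 2πi · (sum of the residues of f at the poles inside |z| = 6).

The denominator factors as (z - 1 + I)*(z - I), so the singularities of f are simple poles at z = 1 - I, z = I.
  |1 - I|² = 2 < 36 = 6², so this pole is inside the contour.
  |I|² = 1 < 36 = 6², so this pole is inside the contour.

With P(z) = -z^2 + z - 1 and Q(z) = z^2 - z + 1 + I, each pole is simple, so Res(f, z₀) = P(z₀)/Q'(z₀) with Q'(z) = 2*z - 1.
  Res(f, 1 - I) = P(1 - I)/Q'(1 - I) = (I)/(1 - 2*I) = -2/5 + I/5
  Res(f, I) = P(I)/Q'(I) = (I)/(-1 + 2*I) = 2/5 - I/5

Sum of residues inside C: 0
∮_C f(z) dz = 2πi · (0) = 0

Final answer: 0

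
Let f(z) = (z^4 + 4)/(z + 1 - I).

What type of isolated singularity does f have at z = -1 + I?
The numerator vanishes at z = -1 + I ((-1 + I)^4 = -4), so it is divisible by z + 1 - I:
  z^4 + 4 = (z + 1 - I)*(z^3 - z^2 + I*z^2 - 2*I*z + 2 + 2*I)
Hence for z ≠ -1 + I, f(z) = z^3 - z^2 + I*z^2 - 2*I*z + 2 + 2*I, a polynomial, and lim_{z→-1 + I} f(z) = 8 + 8*I is finite.
So the singularity is removable.

Final answer: removable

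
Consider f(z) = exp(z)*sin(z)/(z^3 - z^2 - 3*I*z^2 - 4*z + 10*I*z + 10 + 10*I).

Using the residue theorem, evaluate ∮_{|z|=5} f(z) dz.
pi*(-3/40 + I/40)*exp(3 - I)*sin(3 - I) + pi*(-1/5 - I/10)*exp(-1 + I)*sin(1 - I) + pi*(1/8 + I/8)*exp(-1 + 3*I)*sin(1 - 3*I)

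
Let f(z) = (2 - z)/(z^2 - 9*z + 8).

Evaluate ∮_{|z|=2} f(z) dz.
-2*I*pi/7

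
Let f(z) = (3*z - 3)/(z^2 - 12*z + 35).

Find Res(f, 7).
9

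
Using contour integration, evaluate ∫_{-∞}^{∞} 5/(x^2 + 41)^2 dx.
Let f(z) = 5/(z^2 + 41)^2. The denominator has no real zeros and deg Q - deg P = 4 ≥ 2, so the integral of f over the upper semicircle |z| = R tends to 0 as R → ∞. Closing the contour in the upper half-plane,
  ∫_{-∞}^{∞} f(x) dx = 2πi · Σ Res(f, z_k)  over the poles with Im z_k > 0.

Zeros of the denominator: z^2 + 41 = 0 gives z = ±sqrt(41)*I.
Upper half-plane: z = sqrt(41)*I (a pole of order 2).

Write f(z) = g(z)/(z - sqrt(41)*I)^2 with g(z) = 5/(z + sqrt(41)*I)^2. For a double pole, Res(f, z₀) = g'(z₀):
  g'(z) = -10/(z + sqrt(41)*I)^3
  Res(f, sqrt(41)*I) = g'(sqrt(41)*I) = -5*sqrt(41)*I/6724

∫_{-∞}^{∞} f(x) dx = 2πi · (-5*sqrt(41)*I/6724) = 5*sqrt(41)*pi/3362

Final answer: 5*sqrt(41)*pi/3362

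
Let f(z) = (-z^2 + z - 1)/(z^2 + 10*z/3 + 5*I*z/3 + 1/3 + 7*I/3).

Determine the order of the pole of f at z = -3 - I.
Factor the denominator:
  z^2 + 10*z/3 + 5*I*z/3 + 1/3 + 7*I/3 = (z + 3 + I)*(z + 1/3 + 2*I/3)

The numerator P(z) = -z^2 + z - 1 has P(-3 - I) = -12 - 7*I ≠ 0, so no factor of (z + 3 + I) cancels.
Near z = -3 - I we can therefore write f(z) = g(z)/(z + 3 + I) with g analytic at -3 - I and g(-3 - I) ≠ 0 (g is the numerator divided by the remaining denominator factors).

Hence z = -3 - I is a pole of order 1.

Final answer: 1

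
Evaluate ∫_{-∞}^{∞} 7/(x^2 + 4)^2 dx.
7*pi/16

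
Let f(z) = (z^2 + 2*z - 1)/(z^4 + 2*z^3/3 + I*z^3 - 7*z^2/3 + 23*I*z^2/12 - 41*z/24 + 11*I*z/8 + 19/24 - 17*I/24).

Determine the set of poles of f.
The singularities of f are the zeros of the denominator. Factoring,
  z^4 + 2*z^3/3 + I*z^3 - 7*z^2/3 + 23*I*z^2/12 - 41*z/24 + 11*I*z/8 + 19/24 - 17*I/24 = (z + 3/2 + I/2)*(z + 1 - I/2)*(z - 3/2 + I)*(z - 1/3)
so the candidates are z = -3/2 - I/2, z = -1 + I/2, z = 3/2 - I, z = 1/3.

Check the numerator P(z) = z^2 + 2*z - 1 at each one:
  P(-3/2 - I/2) = -2 + I/2 ≠ 0, so z = -3/2 - I/2 is a (simple) pole.
  P(-1 + I/2) = -9/4 ≠ 0, so z = -1 + I/2 is a (simple) pole.
  P(3/2 - I) = 13/4 - 5*I ≠ 0, so z = 3/2 - I is a (simple) pole.
  P(1/3) = -2/9 ≠ 0, so z = 1/3 is a (simple) pole.

Poles of f: {-3/2 - I/2, -1 + I/2, 1/3, 3/2 - I}

Final answer: {-3/2 - I/2, -1 + I/2, 1/3, 3/2 - I}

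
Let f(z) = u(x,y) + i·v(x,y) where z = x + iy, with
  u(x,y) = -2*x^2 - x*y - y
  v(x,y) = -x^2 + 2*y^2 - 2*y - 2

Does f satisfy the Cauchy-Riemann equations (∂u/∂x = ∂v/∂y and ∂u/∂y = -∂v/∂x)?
∂u/∂x = -4*x - y
∂v/∂y = 4*y - 2
∂u/∂y = -x - 1
∂v/∂x = -2*x
∂u/∂x ≠ ∂v/∂y and ∂u/∂y ≠ -∂v/∂x; the Cauchy-Riemann equations are not satisfied, so f is not analytic.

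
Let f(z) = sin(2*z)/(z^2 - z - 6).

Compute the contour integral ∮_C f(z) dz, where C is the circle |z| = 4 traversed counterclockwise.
By the residue theorem, ∮_C f(z) dz = 2πi · (sum of the residues of f at the poles inside |z| = 4).

The denominator factors as (z - 3)*(z + 2), so the singularities of f are simple poles at z = 3, z = -2.
  |3|² = 9 < 16 = 4², so this pole is inside the contour.
  |-2|² = 4 < 16 = 4², so this pole is inside the contour.

With P(z) = sin(2*z) and Q(z) = z^2 - z - 6, each pole is simple, so Res(f, z₀) = P(z₀)/Q'(z₀) with Q'(z) = 2*z - 1.
  Res(f, 3) = P(3)/Q'(3) = (sin(6))/(5) = sin(6)/5
  Res(f, -2) = P(-2)/Q'(-2) = (-sin(4))/(-5) = sin(4)/5

Sum of residues inside C: sin(4)/5 + sin(6)/5
∮_C f(z) dz = 2πi · (sin(4)/5 + sin(6)/5) = 2*I*pi*sin(4)/5 + 2*I*pi*sin(6)/5

Final answer: 2*I*pi*sin(4)/5 + 2*I*pi*sin(6)/5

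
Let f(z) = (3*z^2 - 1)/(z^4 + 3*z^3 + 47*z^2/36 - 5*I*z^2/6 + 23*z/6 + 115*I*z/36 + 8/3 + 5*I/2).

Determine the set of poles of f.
The singularities of f are the zeros of the denominator. Factoring,
  z^4 + 3*z^3 + 47*z^2/36 - 5*I*z^2/6 + 23*z/6 + 115*I*z/36 + 8/3 + 5*I/2 = (z + 3 + I/2)*(z - 2/3 + I)*(z - 3*I/2)*(z + 2/3)
so the candidates are z = -3 - I/2, z = 2/3 - I, z = 3*I/2, z = -2/3.

Check the numerator P(z) = 3*z^2 - 1 at each one:
  P(-3 - I/2) = 101/4 + 9*I ≠ 0, so z = -3 - I/2 is a (simple) pole.
  P(2/3 - I) = -8/3 - 4*I ≠ 0, so z = 2/3 - I is a (simple) pole.
  P(3*I/2) = -31/4 ≠ 0, so z = 3*I/2 is a (simple) pole.
  P(-2/3) = 1/3 ≠ 0, so z = -2/3 is a (simple) pole.

Poles of f: {-3 - I/2, -2/3, 3*I/2, 2/3 - I}

Final answer: {-3 - I/2, -2/3, 3*I/2, 2/3 - I}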